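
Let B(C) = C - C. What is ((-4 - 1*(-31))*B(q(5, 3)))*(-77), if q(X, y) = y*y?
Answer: 0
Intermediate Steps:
q(X, y) = y²
B(C) = 0
((-4 - 1*(-31))*B(q(5, 3)))*(-77) = ((-4 - 1*(-31))*0)*(-77) = ((-4 + 31)*0)*(-77) = (27*0)*(-77) = 0*(-77) = 0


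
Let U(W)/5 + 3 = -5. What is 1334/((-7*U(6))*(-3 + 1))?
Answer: -667/280 ≈ -2.3821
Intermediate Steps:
U(W) = -40 (U(W) = -15 + 5*(-5) = -15 - 25 = -40)
1334/((-7*U(6))*(-3 + 1)) = 1334/((-7*(-40))*(-3 + 1)) = 1334/(280*(-2)) = 1334/(-560) = -1/560*1334 = -667/280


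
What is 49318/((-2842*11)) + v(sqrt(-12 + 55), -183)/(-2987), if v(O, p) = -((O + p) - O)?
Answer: -2638514/1609993 ≈ -1.6388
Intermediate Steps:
v(O, p) = -p
49318/((-2842*11)) + v(sqrt(-12 + 55), -183)/(-2987) = 49318/((-2842*11)) - 1*(-183)/(-2987) = 49318/(-31262) + 183*(-1/2987) = 49318*(-1/31262) - 183/2987 = -24659/15631 - 183/2987 = -2638514/1609993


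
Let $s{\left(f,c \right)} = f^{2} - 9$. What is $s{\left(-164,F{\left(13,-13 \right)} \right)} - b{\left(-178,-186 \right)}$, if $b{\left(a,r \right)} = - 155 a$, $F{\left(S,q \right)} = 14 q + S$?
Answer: $-703$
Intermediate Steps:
$F{\left(S,q \right)} = S + 14 q$
$s{\left(f,c \right)} = -9 + f^{2}$ ($s{\left(f,c \right)} = f^{2} - 9 = -9 + f^{2}$)
$s{\left(-164,F{\left(13,-13 \right)} \right)} - b{\left(-178,-186 \right)} = \left(-9 + \left(-164\right)^{2}\right) - \left(-155\right) \left(-178\right) = \left(-9 + 26896\right) - 27590 = 26887 - 27590 = -703$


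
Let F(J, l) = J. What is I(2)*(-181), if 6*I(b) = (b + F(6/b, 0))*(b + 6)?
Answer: -3620/3 ≈ -1206.7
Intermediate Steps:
I(b) = (6 + b)*(b + 6/b)/6 (I(b) = ((b + 6/b)*(b + 6))/6 = ((b + 6/b)*(6 + b))/6 = ((6 + b)*(b + 6/b))/6 = (6 + b)*(b + 6/b)/6)
I(2)*(-181) = (1 + 2 + 6/2 + (1/6)*2**2)*(-181) = (1 + 2 + 6*(1/2) + (1/6)*4)*(-181) = (1 + 2 + 3 + 2/3)*(-181) = (20/3)*(-181) = -3620/3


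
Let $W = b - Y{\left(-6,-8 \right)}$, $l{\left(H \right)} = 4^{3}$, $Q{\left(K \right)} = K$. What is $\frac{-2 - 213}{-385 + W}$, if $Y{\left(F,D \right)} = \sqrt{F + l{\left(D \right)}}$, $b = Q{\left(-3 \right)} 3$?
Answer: $\frac{42355}{77589} - \frac{215 \sqrt{58}}{155178} \approx 0.53534$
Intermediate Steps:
$l{\left(H \right)} = 64$
$b = -9$ ($b = \left(-3\right) 3 = -9$)
$Y{\left(F,D \right)} = \sqrt{64 + F}$ ($Y{\left(F,D \right)} = \sqrt{F + 64} = \sqrt{64 + F}$)
$W = -9 - \sqrt{58}$ ($W = -9 - \sqrt{64 - 6} = -9 - \sqrt{58} \approx -16.616$)
$\frac{-2 - 213}{-385 + W} = \frac{-2 - 213}{-385 - \left(9 + \sqrt{58}\right)} = - \frac{215}{-394 - \sqrt{58}}$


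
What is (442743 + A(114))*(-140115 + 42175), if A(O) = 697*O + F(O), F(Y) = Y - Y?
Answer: -51144365940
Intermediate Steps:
F(Y) = 0
A(O) = 697*O (A(O) = 697*O + 0 = 697*O)
(442743 + A(114))*(-140115 + 42175) = (442743 + 697*114)*(-140115 + 42175) = (442743 + 79458)*(-97940) = 522201*(-97940) = -51144365940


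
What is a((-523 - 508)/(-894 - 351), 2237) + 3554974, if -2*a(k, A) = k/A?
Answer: 19801667325589/5570130 ≈ 3.5550e+6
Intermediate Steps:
a(k, A) = -k/(2*A)
a((-523 - 508)/(-894 - 351), 2237) + 3554974 = -1/2*(-523 - 508)/(-894 - 351)/2237 + 3554974 = -1/2*(-1031/(-1245))*1/2237 + 3554974 = -1/2*(-1031*(-1/1245))*1/2237 + 3554974 = -1/2*1031/1245*1/2237 + 3554974 = -1031/5570130 + 3554974 = 19801667325589/5570130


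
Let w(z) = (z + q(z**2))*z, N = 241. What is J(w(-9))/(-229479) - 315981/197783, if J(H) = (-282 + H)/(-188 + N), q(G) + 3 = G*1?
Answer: -1280968202866/801837796007 ≈ -1.5975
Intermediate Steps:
q(G) = -3 + G (q(G) = -3 + G*1 = -3 + G)
w(z) = z*(-3 + z + z**2) (w(z) = (z + (-3 + z**2))*z = (-3 + z + z**2)*z = z*(-3 + z + z**2))
J(H) = -282/53 + H/53 (J(H) = (-282 + H)/(-188 + 241) = (-282 + H)/53 = (-282 + H)*(1/53) = -282/53 + H/53)
J(w(-9))/(-229479) - 315981/197783 = (-282/53 + (-9*(-3 - 9 + (-9)**2))/53)/(-229479) - 315981/197783 = (-282/53 + (-9*(-3 - 9 + 81))/53)*(-1/229479) - 315981*1/197783 = (-282/53 + (-9*69)/53)*(-1/229479) - 315981/197783 = (-282/53 + (1/53)*(-621))*(-1/229479) - 315981/197783 = (-282/53 - 621/53)*(-1/229479) - 315981/197783 = -903/53*(-1/229479) - 315981/197783 = 301/4054129 - 315981/197783 = -1280968202866/801837796007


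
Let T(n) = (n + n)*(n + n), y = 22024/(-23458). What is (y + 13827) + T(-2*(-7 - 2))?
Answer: 177366655/11729 ≈ 15122.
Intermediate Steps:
y = -11012/11729 (y = 22024*(-1/23458) = -11012/11729 ≈ -0.93887)
T(n) = 4*n² (T(n) = (2*n)*(2*n) = 4*n²)
(y + 13827) + T(-2*(-7 - 2)) = (-11012/11729 + 13827) + 4*(-2*(-7 - 2))² = 162165871/11729 + 4*(-2*(-9))² = 162165871/11729 + 4*18² = 162165871/11729 + 4*324 = 162165871/11729 + 1296 = 177366655/11729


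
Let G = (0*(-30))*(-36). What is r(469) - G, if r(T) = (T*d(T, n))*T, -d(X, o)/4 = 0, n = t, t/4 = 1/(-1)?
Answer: 0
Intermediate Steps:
t = -4 (t = 4/(-1) = 4*(-1) = -4)
n = -4
G = 0 (G = 0*(-36) = 0)
d(X, o) = 0 (d(X, o) = -4*0 = 0)
r(T) = 0 (r(T) = (T*0)*T = 0*T = 0)
r(469) - G = 0 - 1*0 = 0 + 0 = 0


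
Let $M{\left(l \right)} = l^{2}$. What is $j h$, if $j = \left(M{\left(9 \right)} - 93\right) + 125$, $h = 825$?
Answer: $93225$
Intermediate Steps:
$j = 113$ ($j = \left(9^{2} - 93\right) + 125 = \left(81 - 93\right) + 125 = -12 + 125 = 113$)
$j h = 113 \cdot 825 = 93225$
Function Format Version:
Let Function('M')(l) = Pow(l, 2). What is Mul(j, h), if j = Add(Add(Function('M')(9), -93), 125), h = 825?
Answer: 93225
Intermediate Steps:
j = 113 (j = Add(Add(Pow(9, 2), -93), 125) = Add(Add(81, -93), 125) = Add(-12, 125) = 113)
Mul(j, h) = Mul(113, 825) = 93225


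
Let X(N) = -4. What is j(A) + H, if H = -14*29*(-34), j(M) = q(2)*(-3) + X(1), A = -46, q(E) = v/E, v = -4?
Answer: 13806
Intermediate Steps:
q(E) = -4/E
j(M) = 2 (j(M) = -4/2*(-3) - 4 = -4*½*(-3) - 4 = -2*(-3) - 4 = 6 - 4 = 2)
H = 13804 (H = -406*(-34) = 13804)
j(A) + H = 2 + 13804 = 13806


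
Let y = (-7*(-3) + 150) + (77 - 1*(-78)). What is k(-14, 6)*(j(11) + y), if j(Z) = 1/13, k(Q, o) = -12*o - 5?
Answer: -326403/13 ≈ -25108.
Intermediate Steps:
k(Q, o) = -5 - 12*o
y = 326 (y = (21 + 150) + (77 + 78) = 171 + 155 = 326)
j(Z) = 1/13
k(-14, 6)*(j(11) + y) = (-5 - 12*6)*(1/13 + 326) = (-5 - 72)*(4239/13) = -77*4239/13 = -326403/13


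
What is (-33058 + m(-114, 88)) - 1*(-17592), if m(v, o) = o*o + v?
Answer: -7836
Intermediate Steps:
m(v, o) = v + o**2 (m(v, o) = o**2 + v = v + o**2)
(-33058 + m(-114, 88)) - 1*(-17592) = (-33058 + (-114 + 88**2)) - 1*(-17592) = (-33058 + (-114 + 7744)) + 17592 = (-33058 + 7630) + 17592 = -25428 + 17592 = -7836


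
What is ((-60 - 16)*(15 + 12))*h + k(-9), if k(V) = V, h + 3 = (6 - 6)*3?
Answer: 6147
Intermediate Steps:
h = -3 (h = -3 + (6 - 6)*3 = -3 + 0*3 = -3 + 0 = -3)
((-60 - 16)*(15 + 12))*h + k(-9) = ((-60 - 16)*(15 + 12))*(-3) - 9 = -76*27*(-3) - 9 = -2052*(-3) - 9 = 6156 - 9 = 6147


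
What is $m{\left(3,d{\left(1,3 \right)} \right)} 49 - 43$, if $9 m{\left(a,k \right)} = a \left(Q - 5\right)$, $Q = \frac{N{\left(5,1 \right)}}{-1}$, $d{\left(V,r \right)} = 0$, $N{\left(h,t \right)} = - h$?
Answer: $-43$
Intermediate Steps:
$Q = 5$ ($Q = \frac{\left(-1\right) 5}{-1} = \left(-5\right) \left(-1\right) = 5$)
$m{\left(a,k \right)} = 0$ ($m{\left(a,k \right)} = \frac{a \left(5 - 5\right)}{9} = \frac{a 0}{9} = \frac{1}{9} \cdot 0 = 0$)
$m{\left(3,d{\left(1,3 \right)} \right)} 49 - 43 = 0 \cdot 49 - 43 = 0 - 43 = -43$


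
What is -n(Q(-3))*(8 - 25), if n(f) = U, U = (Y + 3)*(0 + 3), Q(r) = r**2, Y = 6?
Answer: 459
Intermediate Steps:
U = 27 (U = (6 + 3)*(0 + 3) = 9*3 = 27)
n(f) = 27
-n(Q(-3))*(8 - 25) = -27*(8 - 25) = -27*(-17) = -1*(-459) = 459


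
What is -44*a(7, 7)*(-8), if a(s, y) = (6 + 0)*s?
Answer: 14784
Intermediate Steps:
a(s, y) = 6*s
-44*a(7, 7)*(-8) = -264*7*(-8) = -44*42*(-8) = -1848*(-8) = 14784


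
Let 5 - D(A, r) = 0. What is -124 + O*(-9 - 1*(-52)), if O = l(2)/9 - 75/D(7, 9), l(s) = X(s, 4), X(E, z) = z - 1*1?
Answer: -2264/3 ≈ -754.67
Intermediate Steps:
X(E, z) = -1 + z (X(E, z) = z - 1 = -1 + z)
D(A, r) = 5 (D(A, r) = 5 - 1*0 = 5 + 0 = 5)
l(s) = 3 (l(s) = -1 + 4 = 3)
O = -44/3 (O = 3/9 - 75/5 = 3*(1/9) - 75*1/5 = 1/3 - 15 = -44/3 ≈ -14.667)
-124 + O*(-9 - 1*(-52)) = -124 - 44*(-9 - 1*(-52))/3 = -124 - 44*(-9 + 52)/3 = -124 - 44/3*43 = -124 - 1892/3 = -2264/3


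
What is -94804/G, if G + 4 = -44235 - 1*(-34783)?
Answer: 23701/2364 ≈ 10.026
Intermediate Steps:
G = -9456 (G = -4 + (-44235 - 1*(-34783)) = -4 + (-44235 + 34783) = -4 - 9452 = -9456)
-94804/G = -94804/(-9456) = -94804*(-1/9456) = 23701/2364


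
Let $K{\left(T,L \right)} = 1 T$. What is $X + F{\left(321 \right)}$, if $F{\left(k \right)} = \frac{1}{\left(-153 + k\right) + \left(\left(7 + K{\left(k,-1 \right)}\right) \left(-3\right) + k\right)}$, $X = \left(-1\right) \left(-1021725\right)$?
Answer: $\frac{505753874}{495} \approx 1.0217 \cdot 10^{6}$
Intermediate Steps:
$X = 1021725$
$K{\left(T,L \right)} = T$
$F{\left(k \right)} = \frac{1}{-174 - k}$ ($F{\left(k \right)} = \frac{1}{\left(-153 + k\right) + \left(\left(7 + k\right) \left(-3\right) + k\right)} = \frac{1}{\left(-153 + k\right) - \left(21 + 2 k\right)} = \frac{1}{-174 - k}$)
$X + F{\left(321 \right)} = 1021725 - \frac{1}{174 + 321} = 1021725 - \frac{1}{495} = \frac{505753874}{495}$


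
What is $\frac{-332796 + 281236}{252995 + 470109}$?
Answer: $- \frac{6445}{90388} \approx -0.071304$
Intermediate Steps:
$\frac{-332796 + 281236}{252995 + 470109} = - \frac{51560}{723104} = \left(-51560\right) \frac{1}{723104} = - \frac{6445}{90388}$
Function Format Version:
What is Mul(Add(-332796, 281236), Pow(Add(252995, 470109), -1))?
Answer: Rational(-6445, 90388) ≈ -0.071304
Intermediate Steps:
Mul(Add(-332796, 281236), Pow(Add(252995, 470109), -1)) = Mul(-51560, Pow(723104, -1)) = Mul(-51560, Rational(1, 723104)) = Rational(-6445, 90388)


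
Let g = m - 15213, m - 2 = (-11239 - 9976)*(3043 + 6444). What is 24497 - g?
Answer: 201306413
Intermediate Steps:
m = -201266703 (m = 2 + (-11239 - 9976)*(3043 + 6444) = 2 - 21215*9487 = 2 - 201266705 = -201266703)
g = -201281916 (g = -201266703 - 15213 = -201281916)
24497 - g = 24497 - 1*(-201281916) = 24497 + 201281916 = 201306413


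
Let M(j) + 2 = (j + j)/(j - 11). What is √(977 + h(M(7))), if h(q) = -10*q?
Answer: 2*√258 ≈ 32.125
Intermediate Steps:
M(j) = -2 + 2*j/(-11 + j) (M(j) = -2 + (j + j)/(j - 11) = -2 + (2*j)/(-11 + j) = -2 + 2*j/(-11 + j))
√(977 + h(M(7))) = √(977 - 220/(-11 + 7)) = √(977 - 220/(-4)) = √(977 - 220*(-1)/4) = √(977 - 10*(-11/2)) = √(977 + 55) = √1032 = 2*√258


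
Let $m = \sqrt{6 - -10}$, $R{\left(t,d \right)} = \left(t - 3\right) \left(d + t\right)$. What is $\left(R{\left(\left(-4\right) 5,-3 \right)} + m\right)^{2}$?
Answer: $284089$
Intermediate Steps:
$R{\left(t,d \right)} = \left(-3 + t\right) \left(d + t\right)$
$m = 4$ ($m = \sqrt{6 + 10} = \sqrt{16} = 4$)
$\left(R{\left(\left(-4\right) 5,-3 \right)} + m\right)^{2} = \left(\left(\left(\left(-4\right) 5\right)^{2} - -9 - 3 \left(\left(-4\right) 5\right) - 3 \left(\left(-4\right) 5\right)\right) + 4\right)^{2} = \left(\left(\left(-20\right)^{2} + 9 - -60 - -60\right) + 4\right)^{2} = \left(\left(400 + 9 + 60 + 60\right) + 4\right)^{2} = \left(529 + 4\right)^{2} = 533^{2} = 284089$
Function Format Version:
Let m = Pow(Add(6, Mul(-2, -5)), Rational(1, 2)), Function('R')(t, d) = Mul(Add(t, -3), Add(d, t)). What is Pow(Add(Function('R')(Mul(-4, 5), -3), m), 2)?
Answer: 284089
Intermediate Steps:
Function('R')(t, d) = Mul(Add(-3, t), Add(d, t))
m = 4 (m = Pow(Add(6, 10), Rational(1, 2)) = Pow(16, Rational(1, 2)) = 4)
Pow(Add(Function('R')(Mul(-4, 5), -3), m), 2) = Pow(Add(Add(Pow(Mul(-4, 5), 2), Mul(-3, -3), Mul(-3, Mul(-4, 5)), Mul(-3, Mul(-4, 5))), 4), 2) = Pow(Add(Add(Pow(-20, 2), 9, Mul(-3, -20), Mul(-3, -20)), 4), 2) = Pow(Add(Add(400, 9, 60, 60), 4), 2) = Pow(Add(529, 4), 2) = Pow(533, 2) = 284089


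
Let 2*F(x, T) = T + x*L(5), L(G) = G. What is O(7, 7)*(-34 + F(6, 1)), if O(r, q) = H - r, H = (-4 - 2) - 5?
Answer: 333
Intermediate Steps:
H = -11 (H = -6 - 5 = -11)
F(x, T) = T/2 + 5*x/2 (F(x, T) = (T + x*5)/2 = (T + 5*x)/2 = T/2 + 5*x/2)
O(r, q) = -11 - r
O(7, 7)*(-34 + F(6, 1)) = (-11 - 1*7)*(-34 + ((½)*1 + (5/2)*6)) = (-11 - 7)*(-34 + (½ + 15)) = -18*(-34 + 31/2) = -18*(-37/2) = 333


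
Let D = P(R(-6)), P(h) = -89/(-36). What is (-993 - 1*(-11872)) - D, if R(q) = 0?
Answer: 391555/36 ≈ 10877.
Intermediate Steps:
P(h) = 89/36 (P(h) = -89*(-1/36) = 89/36)
D = 89/36 ≈ 2.4722
(-993 - 1*(-11872)) - D = (-993 - 1*(-11872)) - 1*89/36 = (-993 + 11872) - 89/36 = 10879 - 89/36 = 391555/36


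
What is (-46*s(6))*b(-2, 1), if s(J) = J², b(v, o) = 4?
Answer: -6624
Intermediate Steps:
(-46*s(6))*b(-2, 1) = -46*6²*4 = -46*36*4 = -1656*4 = -6624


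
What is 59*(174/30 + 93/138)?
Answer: 87851/230 ≈ 381.96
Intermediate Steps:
59*(174/30 + 93/138) = 59*(174*(1/30) + 93*(1/138)) = 59*(29/5 + 31/46) = 59*(1489/230) = 87851/230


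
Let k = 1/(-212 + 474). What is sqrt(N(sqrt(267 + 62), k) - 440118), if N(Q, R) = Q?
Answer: sqrt(-440118 + sqrt(329)) ≈ 663.4*I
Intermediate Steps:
k = 1/262 ≈ 0.0038168
sqrt(N(sqrt(267 + 62), k) - 440118) = sqrt(sqrt(267 + 62) - 440118) = sqrt(sqrt(329) - 440118) = sqrt(-440118 + sqrt(329))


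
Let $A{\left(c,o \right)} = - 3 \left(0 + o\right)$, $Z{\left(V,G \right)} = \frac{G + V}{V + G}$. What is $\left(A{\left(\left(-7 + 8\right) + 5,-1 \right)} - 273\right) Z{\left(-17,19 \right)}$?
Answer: $-270$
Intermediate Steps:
$Z{\left(V,G \right)} = 1$ ($Z{\left(V,G \right)} = \frac{G + V}{G + V} = 1$)
$A{\left(c,o \right)} = - 3 o$
$\left(A{\left(\left(-7 + 8\right) + 5,-1 \right)} - 273\right) Z{\left(-17,19 \right)} = \left(\left(-3\right) \left(-1\right) - 273\right) 1 = \left(3 - 273\right) 1 = \left(-270\right) 1 = -270$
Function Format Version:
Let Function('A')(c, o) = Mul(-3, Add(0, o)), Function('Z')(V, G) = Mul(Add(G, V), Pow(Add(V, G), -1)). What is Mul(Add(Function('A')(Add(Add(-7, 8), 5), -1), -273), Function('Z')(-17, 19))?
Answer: -270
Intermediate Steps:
Function('Z')(V, G) = 1 (Function('Z')(V, G) = Mul(Add(G, V), Pow(Add(G, V), -1)) = 1)
Function('A')(c, o) = Mul(-3, o)
Mul(Add(Function('A')(Add(Add(-7, 8), 5), -1), -273), Function('Z')(-17, 19)) = Mul(Add(Mul(-3, -1), -273), 1) = Mul(Add(3, -273), 1) = Mul(-270, 1) = -270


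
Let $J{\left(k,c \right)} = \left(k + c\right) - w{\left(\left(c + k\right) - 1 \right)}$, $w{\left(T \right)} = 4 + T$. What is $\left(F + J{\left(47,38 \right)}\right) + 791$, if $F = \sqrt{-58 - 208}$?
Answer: $788 + i \sqrt{266} \approx 788.0 + 16.31 i$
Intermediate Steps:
$F = i \sqrt{266}$ ($F = \sqrt{-58 - 208} = \sqrt{-266} = i \sqrt{266} \approx 16.31 i$)
$J{\left(k,c \right)} = -3$ ($J{\left(k,c \right)} = \left(k + c\right) - \left(4 - \left(1 - c - k\right)\right) = \left(c + k\right) - \left(4 + \left(-1 + c + k\right)\right) = \left(c + k\right) - \left(3 + c + k\right) = -3$)
$\left(F + J{\left(47,38 \right)}\right) + 791 = \left(i \sqrt{266} - 3\right) + 791 = \left(-3 + i \sqrt{266}\right) + 791 = 788 + i \sqrt{266}$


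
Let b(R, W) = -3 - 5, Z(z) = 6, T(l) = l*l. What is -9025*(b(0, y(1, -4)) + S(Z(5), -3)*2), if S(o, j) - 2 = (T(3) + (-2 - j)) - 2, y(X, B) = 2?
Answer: -108300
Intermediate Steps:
T(l) = l**2
S(o, j) = 7 - j (S(o, j) = 2 + ((3**2 + (-2 - j)) - 2) = 2 + ((9 + (-2 - j)) - 2) = 2 + ((7 - j) - 2) = 2 + (5 - j) = 7 - j)
b(R, W) = -8
-9025*(b(0, y(1, -4)) + S(Z(5), -3)*2) = -9025*(-8 + (7 - 1*(-3))*2) = -9025*(-8 + (7 + 3)*2) = -9025*(-8 + 10*2) = -9025*(-8 + 20) = -9025*12 = -108300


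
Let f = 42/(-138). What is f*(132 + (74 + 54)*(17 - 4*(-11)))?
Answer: -55580/23 ≈ -2416.5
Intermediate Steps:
f = -7/23 (f = 42*(-1/138) = -7/23 ≈ -0.30435)
f*(132 + (74 + 54)*(17 - 4*(-11))) = -7*(132 + (74 + 54)*(17 - 4*(-11)))/23 = -7*(132 + 128*(17 + 44))/23 = -7*(132 + 128*61)/23 = -7*(132 + 7808)/23 = -7/23*7940 = -55580/23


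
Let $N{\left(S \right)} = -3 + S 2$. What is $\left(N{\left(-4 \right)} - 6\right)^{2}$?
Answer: $289$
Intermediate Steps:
$N{\left(S \right)} = -3 + 2 S$
$\left(N{\left(-4 \right)} - 6\right)^{2} = \left(\left(-3 + 2 \left(-4\right)\right) - 6\right)^{2} = \left(\left(-3 - 8\right) - 6\right)^{2} = \left(-11 - 6\right)^{2} = \left(-17\right)^{2} = 289$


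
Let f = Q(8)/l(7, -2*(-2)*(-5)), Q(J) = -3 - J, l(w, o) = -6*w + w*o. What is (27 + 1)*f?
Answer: 22/13 ≈ 1.6923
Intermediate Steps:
l(w, o) = -6*w + o*w
f = 11/182 (f = (-3 - 1*8)/((7*(-6 - 2*(-2)*(-5)))) = (-3 - 8)/((7*(-6 + 4*(-5)))) = -11*1/(7*(-6 - 20)) = -11/(7*(-26)) = -11/(-182) = -11*(-1/182) = 11/182 ≈ 0.060440)
(27 + 1)*f = (27 + 1)*(11/182) = 28*(11/182) = 22/13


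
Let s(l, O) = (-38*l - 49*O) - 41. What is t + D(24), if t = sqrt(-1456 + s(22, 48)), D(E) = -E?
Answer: -24 + I*sqrt(4685) ≈ -24.0 + 68.447*I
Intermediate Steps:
s(l, O) = -41 - 49*O - 38*l (s(l, O) = (-49*O - 38*l) - 41 = -41 - 49*O - 38*l)
t = I*sqrt(4685) (t = sqrt(-1456 + (-41 - 49*48 - 38*22)) = sqrt(-1456 + (-41 - 2352 - 836)) = sqrt(-1456 - 3229) = sqrt(-4685) = I*sqrt(4685) ≈ 68.447*I)
t + D(24) = I*sqrt(4685) - 1*24 = I*sqrt(4685) - 24 = -24 + I*sqrt(4685)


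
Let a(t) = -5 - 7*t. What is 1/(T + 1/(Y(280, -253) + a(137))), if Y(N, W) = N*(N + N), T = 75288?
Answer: 155836/11732580769 ≈ 1.3282e-5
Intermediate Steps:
Y(N, W) = 2*N² (Y(N, W) = N*(2*N) = 2*N²)
1/(T + 1/(Y(280, -253) + a(137))) = 1/(75288 + 1/(2*280² + (-5 - 7*137))) = 1/(75288 + 1/(2*78400 + (-5 - 959))) = 1/(75288 + 1/(156800 - 964)) = 1/(75288 + 1/155836) = 1/(11732580769/155836) = 155836/11732580769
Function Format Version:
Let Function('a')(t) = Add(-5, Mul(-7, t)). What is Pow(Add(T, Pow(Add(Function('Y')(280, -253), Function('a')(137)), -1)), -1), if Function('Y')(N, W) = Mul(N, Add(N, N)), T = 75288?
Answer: Rational(155836, 11732580769) ≈ 1.3282e-5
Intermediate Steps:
Function('Y')(N, W) = Mul(2, Pow(N, 2)) (Function('Y')(N, W) = Mul(N, Mul(2, N)) = Mul(2, Pow(N, 2)))
Pow(Add(T, Pow(Add(Function('Y')(280, -253), Function('a')(137)), -1)), -1) = Pow(Add(75288, Pow(Add(Mul(2, Pow(280, 2)), Add(-5, Mul(-7, 137))), -1)), -1) = Pow(Add(75288, Pow(Add(Mul(2, 78400), Add(-5, -959)), -1)), -1) = Pow(Add(75288, Pow(Add(156800, -964), -1)), -1) = Pow(Add(75288, Pow(155836, -1)), -1) = Pow(Add(75288, Rational(1, 155836)), -1) = Pow(Rational(11732580769, 155836), -1) = Rational(155836, 11732580769)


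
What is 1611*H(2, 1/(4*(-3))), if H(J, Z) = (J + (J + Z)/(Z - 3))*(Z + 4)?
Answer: 1287189/148 ≈ 8697.2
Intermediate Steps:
H(J, Z) = (4 + Z)*(J + (J + Z)/(-3 + Z)) (H(J, Z) = (J + (J + Z)/(-3 + Z))*(4 + Z) = (4 + Z)*(J + (J + Z)/(-3 + Z)))
1611*H(2, 1/(4*(-3))) = 1611*(((1/(4*(-3)))**2 - 8*2 + 4*(1/(4*(-3))) + 2*(1/(4*(-3)))**2 + 2*2*(1/(4*(-3))))/(-3 + 1/(4*(-3)))) = 1611*(((1/(-12))**2 - 16 + 4*(1/(-12)) + 2*(1/(-12))**2 + 2*2*(1/(-12)))/(-3 + 1/(-12))) = 1611*(((1*(-1/12))**2 - 16 + 4*(1*(-1/12)) + 2*(1*(-1/12))**2 + 2*2*(1*(-1/12)))/(-3 + 1*(-1/12))) = 1611*(((-1/12)**2 - 16 + 4*(-1/12) + 2*(-1/12)**2 + 2*2*(-1/12))/(-3 - 1/12)) = 1611*((1/144 - 16 - 1/3 + 2*(1/144) - 1/3)/(-37/12)) = 1611*(-12*(1/144 - 16 - 1/3 + 1/72 - 1/3)/37) = 1611*(-12/37*(-799/48)) = 1611*(799/148) = 1287189/148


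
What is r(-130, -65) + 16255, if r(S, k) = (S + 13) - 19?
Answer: 16119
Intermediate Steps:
r(S, k) = -6 + S (r(S, k) = (13 + S) - 19 = -6 + S)
r(-130, -65) + 16255 = (-6 - 130) + 16255 = -136 + 16255 = 16119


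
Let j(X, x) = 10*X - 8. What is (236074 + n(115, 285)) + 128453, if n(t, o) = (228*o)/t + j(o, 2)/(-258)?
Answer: 1083195410/2967 ≈ 3.6508e+5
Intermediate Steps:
j(X, x) = -8 + 10*X
n(t, o) = 4/129 - 5*o/129 + 228*o/t (n(t, o) = (228*o)/t + (-8 + 10*o)/(-258) = 228*o/t + (-8 + 10*o)*(-1/258) = 228*o/t + (4/129 - 5*o/129) = 4/129 - 5*o/129 + 228*o/t)
(236074 + n(115, 285)) + 128453 = (236074 + (1/129)*(29412*285 + 115*(4 - 5*285))/115) + 128453 = (236074 + (1/129)*(1/115)*(8382420 + 115*(4 - 1425))) + 128453 = (236074 + (1/129)*(1/115)*(8382420 + 115*(-1421))) + 128453 = (236074 + (1/129)*(1/115)*(8382420 - 163415)) + 128453 = (236074 + (1/129)*(1/115)*8219005) + 128453 = (236074 + 1643801/2967) + 128453 = 702075359/2967 + 128453 = 1083195410/2967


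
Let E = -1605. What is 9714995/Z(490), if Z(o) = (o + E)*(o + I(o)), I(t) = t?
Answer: -8713/980 ≈ -8.8908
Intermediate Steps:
Z(o) = 2*o*(-1605 + o) (Z(o) = (o - 1605)*(o + o) = (-1605 + o)*(2*o) = 2*o*(-1605 + o))
9714995/Z(490) = 9714995/((2*490*(-1605 + 490))) = 9714995/((2*490*(-1115))) = 9714995/(-1092700) = 9714995*(-1/1092700) = -8713/980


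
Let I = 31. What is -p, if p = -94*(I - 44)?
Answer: -1222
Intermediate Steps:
p = 1222 (p = -94*(31 - 44) = -94*(-13) = 1222)
-p = -1*1222 = -1222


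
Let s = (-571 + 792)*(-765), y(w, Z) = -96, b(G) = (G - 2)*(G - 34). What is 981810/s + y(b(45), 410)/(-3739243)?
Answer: -81582443102/14048335951 ≈ -5.8073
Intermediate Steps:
b(G) = (-34 + G)*(-2 + G) (b(G) = (-2 + G)*(-34 + G) = (-34 + G)*(-2 + G))
s = -169065 (s = 221*(-765) = -169065)
981810/s + y(b(45), 410)/(-3739243) = 981810/(-169065) - 96/(-3739243) = 981810*(-1/169065) - 96*(-1/3739243) = -21818/3757 + 96/3739243 = -81582443102/14048335951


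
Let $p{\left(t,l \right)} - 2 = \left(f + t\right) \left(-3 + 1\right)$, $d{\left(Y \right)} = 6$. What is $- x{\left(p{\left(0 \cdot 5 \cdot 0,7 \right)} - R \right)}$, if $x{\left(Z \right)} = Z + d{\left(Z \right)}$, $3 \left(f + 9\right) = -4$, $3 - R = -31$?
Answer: $\frac{16}{3} \approx 5.3333$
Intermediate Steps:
$R = 34$ ($R = 3 - -31 = 3 + 31 = 34$)
$f = - \frac{31}{3}$ ($f = -9 + \frac{1}{3} \left(-4\right) = -9 - \frac{4}{3} = - \frac{31}{3} \approx -10.333$)
$p{\left(t,l \right)} = \frac{68}{3} - 2 t$ ($p{\left(t,l \right)} = 2 + \left(- \frac{31}{3} + t\right) \left(-3 + 1\right) = 2 + \left(- \frac{31}{3} + t\right) \left(-2\right) = 2 - \left(- \frac{62}{3} + 2 t\right) = \frac{68}{3} - 2 t$)
$x{\left(Z \right)} = 6 + Z$ ($x{\left(Z \right)} = Z + 6 = 6 + Z$)
$- x{\left(p{\left(0 \cdot 5 \cdot 0,7 \right)} - R \right)} = - (6 - \left(\frac{34}{3} + 2 \cdot 0 \cdot 5 \cdot 0\right)) = - (6 - \left(\frac{34}{3} + 2 \cdot 0 \cdot 0\right)) = - (6 + \left(\left(\frac{68}{3} - 0\right) - 34\right)) = - (6 + \left(\left(\frac{68}{3} + 0\right) - 34\right)) = - (6 + \left(\frac{68}{3} - 34\right)) = - (6 - \frac{34}{3}) = \left(-1\right) \left(- \frac{16}{3}\right) = \frac{16}{3}$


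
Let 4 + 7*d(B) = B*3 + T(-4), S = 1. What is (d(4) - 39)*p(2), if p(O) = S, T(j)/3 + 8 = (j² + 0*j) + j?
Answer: -253/7 ≈ -36.143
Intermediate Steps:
T(j) = -24 + 3*j + 3*j² (T(j) = -24 + 3*((j² + 0*j) + j) = -24 + 3*((j² + 0) + j) = -24 + 3*(j² + j) = -24 + 3*(j + j²) = -24 + (3*j + 3*j²) = -24 + 3*j + 3*j²)
p(O) = 1
d(B) = 8/7 + 3*B/7 (d(B) = -4/7 + (B*3 + (-24 + 3*(-4) + 3*(-4)²))/7 = -4/7 + (3*B + (-24 - 12 + 3*16))/7 = -4/7 + (3*B + (-24 - 12 + 48))/7 = -4/7 + (3*B + 12)/7 = -4/7 + (12 + 3*B)/7 = -4/7 + (12/7 + 3*B/7) = 8/7 + 3*B/7)
(d(4) - 39)*p(2) = ((8/7 + (3/7)*4) - 39)*1 = ((8/7 + 12/7) - 39)*1 = (20/7 - 39)*1 = -253/7*1 = -253/7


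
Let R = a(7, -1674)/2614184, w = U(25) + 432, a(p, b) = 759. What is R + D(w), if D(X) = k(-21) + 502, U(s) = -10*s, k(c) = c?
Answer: 1257423263/2614184 ≈ 481.00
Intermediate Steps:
w = 182 (w = -10*25 + 432 = -250 + 432 = 182)
D(X) = 481 (D(X) = -21 + 502 = 481)
R = 759/2614184 ≈ 0.00029034
R + D(w) = 759/2614184 + 481 = 1257423263/2614184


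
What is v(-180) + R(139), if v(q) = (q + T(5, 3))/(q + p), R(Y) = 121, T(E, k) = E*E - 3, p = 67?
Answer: 13831/113 ≈ 122.40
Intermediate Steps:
T(E, k) = -3 + E² (T(E, k) = E² - 3 = -3 + E²)
v(q) = (22 + q)/(67 + q) (v(q) = (q + (-3 + 5²))/(q + 67) = (q + (-3 + 25))/(67 + q) = (q + 22)/(67 + q) = (22 + q)/(67 + q))
v(-180) + R(139) = (22 - 180)/(67 - 180) + 121 = -158/(-113) + 121 = -1/113*(-158) + 121 = 158/113 + 121 = 13831/113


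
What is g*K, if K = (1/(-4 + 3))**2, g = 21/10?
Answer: 21/10 ≈ 2.1000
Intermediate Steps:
g = 21/10 (g = 21*(1/10) = 21/10 ≈ 2.1000)
K = 1 (K = (1/(-1))**2 = (-1)**2 = 1)
g*K = (21/10)*1 = 21/10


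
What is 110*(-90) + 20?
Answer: -9880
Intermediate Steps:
110*(-90) + 20 = -9900 + 20 = -9880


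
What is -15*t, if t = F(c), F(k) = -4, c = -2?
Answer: 60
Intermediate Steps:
t = -4
-15*t = -15*(-4) = 60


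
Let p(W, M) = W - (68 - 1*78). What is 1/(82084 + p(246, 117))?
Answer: 1/82340 ≈ 1.2145e-5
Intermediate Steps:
p(W, M) = 10 + W (p(W, M) = W - (68 - 78) = W - 1*(-10) = W + 10 = 10 + W)
1/(82084 + p(246, 117)) = 1/(82084 + (10 + 246)) = 1/(82084 + 256) = 1/82340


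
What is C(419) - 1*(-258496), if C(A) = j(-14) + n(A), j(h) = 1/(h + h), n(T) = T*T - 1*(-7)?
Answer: 12153791/28 ≈ 4.3406e+5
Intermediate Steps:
n(T) = 7 + T² (n(T) = T² + 7 = 7 + T²)
j(h) = 1/(2*h)
C(A) = 195/28 + A² (C(A) = (½)/(-14) + (7 + A²) = (½)*(-1/14) + (7 + A²) = -1/28 + (7 + A²) = 195/28 + A²)
C(419) - 1*(-258496) = (195/28 + 419²) - 1*(-258496) = (195/28 + 175561) + 258496 = 4915903/28 + 258496 = 12153791/28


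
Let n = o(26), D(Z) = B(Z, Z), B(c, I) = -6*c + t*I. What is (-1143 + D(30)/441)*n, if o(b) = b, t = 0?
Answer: -1456702/49 ≈ -29729.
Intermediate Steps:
B(c, I) = -6*c (B(c, I) = -6*c + 0*I = -6*c + 0 = -6*c)
D(Z) = -6*Z
n = 26
(-1143 + D(30)/441)*n = (-1143 - 6*30/441)*26 = (-1143 - 180*1/441)*26 = (-1143 - 20/49)*26 = -56027/49*26 = -1456702/49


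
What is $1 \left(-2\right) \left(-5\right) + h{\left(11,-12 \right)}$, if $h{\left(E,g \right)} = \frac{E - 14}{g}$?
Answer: $\frac{41}{4} \approx 10.25$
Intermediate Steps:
$h{\left(E,g \right)} = \frac{-14 + E}{g}$
$1 \left(-2\right) \left(-5\right) + h{\left(11,-12 \right)} = 1 \left(-2\right) \left(-5\right) + \frac{-14 + 11}{-12} = \left(-2\right) \left(-5\right) - - \frac{1}{4} = 10 + \frac{1}{4} = \frac{41}{4}$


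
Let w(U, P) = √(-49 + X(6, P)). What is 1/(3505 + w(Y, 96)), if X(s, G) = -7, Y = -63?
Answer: 3505/12285081 - 2*I*√14/12285081 ≈ 0.00028531 - 6.0914e-7*I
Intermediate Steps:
w(U, P) = 2*I*√14 (w(U, P) = √(-49 - 7) = √(-56) = 2*I*√14)
1/(3505 + w(Y, 96)) = 1/(3505 + 2*I*√14)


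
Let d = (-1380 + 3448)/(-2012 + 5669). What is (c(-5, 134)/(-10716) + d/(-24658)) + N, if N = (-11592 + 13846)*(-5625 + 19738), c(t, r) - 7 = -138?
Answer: 1707718415833018155/53683770172 ≈ 3.1811e+7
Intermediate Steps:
c(t, r) = -131 (c(t, r) = 7 - 138 = -131)
d = 2068/3657 ≈ 0.56549
N = 31810702 (N = 2254*14113 = 31810702)
(c(-5, 134)/(-10716) + d/(-24658)) + N = (-131/(-10716) + (2068/3657)/(-24658)) + 31810702 = (-131*(-1/10716) + (2068/3657)*(-1/24658)) + 31810702 = (131/10716 - 1034/45087153) + 31810702 = 655037411/53683770172 + 31810702 = 1707718415833018155/53683770172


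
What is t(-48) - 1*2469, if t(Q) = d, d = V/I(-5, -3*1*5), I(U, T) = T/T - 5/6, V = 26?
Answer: -2313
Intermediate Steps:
I(U, T) = ⅙ (I(U, T) = 1 - 5*⅙ = 1 - ⅚ = ⅙)
d = 156 (d = 26/(⅙) = 26*6 = 156)
t(Q) = 156
t(-48) - 1*2469 = 156 - 1*2469 = 156 - 2469 = -2313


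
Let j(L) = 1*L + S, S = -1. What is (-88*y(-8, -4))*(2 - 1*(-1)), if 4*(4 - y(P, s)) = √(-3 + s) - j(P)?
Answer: -462 + 66*I*√7 ≈ -462.0 + 174.62*I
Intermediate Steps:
j(L) = -1 + L (j(L) = 1*L - 1 = L - 1 = -1 + L)
y(P, s) = 15/4 - √(-3 + s)/4 + P/4 (y(P, s) = 4 - (√(-3 + s) - (-1 + P))/4 = 4 - (√(-3 + s) + (1 - P))/4 = 4 - (1 + √(-3 + s) - P)/4 = 4 + (-¼ - √(-3 + s)/4 + P/4) = 15/4 - √(-3 + s)/4 + P/4)
(-88*y(-8, -4))*(2 - 1*(-1)) = (-88*(15/4 - √(-3 - 4)/4 + (¼)*(-8)))*(2 - 1*(-1)) = (-88*(15/4 - I*√7/4 - 2))*(2 + 1) = -88*(15/4 - I*√7/4 - 2)*3 = -88*(7/4 - I*√7/4)*3 = (-154 + 22*I*√7)*3 = -462 + 66*I*√7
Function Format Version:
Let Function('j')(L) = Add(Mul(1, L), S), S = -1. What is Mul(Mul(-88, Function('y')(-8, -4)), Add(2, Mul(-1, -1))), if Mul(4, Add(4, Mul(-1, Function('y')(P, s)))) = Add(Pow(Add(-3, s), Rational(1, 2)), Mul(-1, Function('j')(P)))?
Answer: Add(-462, Mul(66, I, Pow(7, Rational(1, 2)))) ≈ Add(-462.00, Mul(174.62, I))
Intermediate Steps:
Function('j')(L) = Add(-1, L) (Function('j')(L) = Add(Mul(1, L), -1) = Add(L, -1) = Add(-1, L))
Function('y')(P, s) = Add(Rational(15, 4), Mul(Rational(-1, 4), Pow(Add(-3, s), Rational(1, 2))), Mul(Rational(1, 4), P)) (Function('y')(P, s) = Add(4, Mul(Rational(-1, 4), Add(Pow(Add(-3, s), Rational(1, 2)), Mul(-1, Add(-1, P))))) = Add(4, Mul(Rational(-1, 4), Add(Pow(Add(-3, s), Rational(1, 2)), Add(1, Mul(-1, P))))) = Add(4, Mul(Rational(-1, 4), Add(1, Pow(Add(-3, s), Rational(1, 2)), Mul(-1, P)))) = Add(4, Add(Rational(-1, 4), Mul(Rational(-1, 4), Pow(Add(-3, s), Rational(1, 2))), Mul(Rational(1, 4), P))) = Add(Rational(15, 4), Mul(Rational(-1, 4), Pow(Add(-3, s), Rational(1, 2))), Mul(Rational(1, 4), P)))
Mul(Mul(-88, Function('y')(-8, -4)), Add(2, Mul(-1, -1))) = Mul(Mul(-88, Add(Rational(15, 4), Mul(Rational(-1, 4), Pow(Add(-3, -4), Rational(1, 2))), Mul(Rational(1, 4), -8))), Add(2, Mul(-1, -1))) = Mul(Mul(-88, Add(Rational(15, 4), Mul(Rational(-1, 4), Pow(-7, Rational(1, 2))), -2)), Add(2, 1)) = Mul(Mul(-88, Add(Rational(15, 4), Mul(Rational(-1, 4), Mul(I, Pow(7, Rational(1, 2)))), -2)), 3) = Mul(Mul(-88, Add(Rational(15, 4), Mul(Rational(-1, 4), I, Pow(7, Rational(1, 2))), -2)), 3) = Mul(Mul(-88, Add(Rational(7, 4), Mul(Rational(-1, 4), I, Pow(7, Rational(1, 2))))), 3) = Mul(Add(-154, Mul(22, I, Pow(7, Rational(1, 2)))), 3) = Add(-462, Mul(66, I, Pow(7, Rational(1, 2))))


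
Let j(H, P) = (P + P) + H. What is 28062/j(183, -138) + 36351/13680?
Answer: -14092871/47120 ≈ -299.08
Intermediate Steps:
j(H, P) = H + 2*P (j(H, P) = 2*P + H = H + 2*P)
28062/j(183, -138) + 36351/13680 = 28062/(183 + 2*(-138)) + 36351/13680 = 28062/(183 - 276) + 36351*(1/13680) = 28062/(-93) + 4039/1520 = 28062*(-1/93) + 4039/1520 = -9354/31 + 4039/1520 = -14092871/47120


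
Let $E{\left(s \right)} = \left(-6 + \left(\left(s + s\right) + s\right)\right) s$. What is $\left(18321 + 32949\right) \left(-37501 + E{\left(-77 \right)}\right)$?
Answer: $-987050040$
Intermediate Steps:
$E{\left(s \right)} = s \left(-6 + 3 s\right)$ ($E{\left(s \right)} = \left(-6 + \left(2 s + s\right)\right) s = \left(-6 + 3 s\right) s = s \left(-6 + 3 s\right)$)
$\left(18321 + 32949\right) \left(-37501 + E{\left(-77 \right)}\right) = \left(18321 + 32949\right) \left(-37501 + 3 \left(-77\right) \left(-2 - 77\right)\right) = 51270 \left(-37501 + 3 \left(-77\right) \left(-79\right)\right) = 51270 \left(-37501 + 18249\right) = 51270 \left(-19252\right) = -987050040$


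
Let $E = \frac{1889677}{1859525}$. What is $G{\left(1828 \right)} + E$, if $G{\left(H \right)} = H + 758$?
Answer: $\frac{4810621327}{1859525} \approx 2587.0$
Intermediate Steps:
$G{\left(H \right)} = 758 + H$
$E = \frac{1889677}{1859525}$ ($E = 1889677 \cdot \frac{1}{1859525} = \frac{1889677}{1859525} \approx 1.0162$)
$G{\left(1828 \right)} + E = \left(758 + 1828\right) + \frac{1889677}{1859525} = 2586 + \frac{1889677}{1859525} = \frac{4810621327}{1859525}$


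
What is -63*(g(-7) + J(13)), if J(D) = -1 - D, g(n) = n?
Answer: 1323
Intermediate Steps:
-63*(g(-7) + J(13)) = -63*(-7 + (-1 - 1*13)) = -63*(-7 + (-1 - 13)) = -63*(-7 - 14) = -63*(-21) = 1323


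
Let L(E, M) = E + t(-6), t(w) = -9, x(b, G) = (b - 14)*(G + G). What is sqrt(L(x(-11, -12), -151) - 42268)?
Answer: I*sqrt(41677) ≈ 204.15*I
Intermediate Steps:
x(b, G) = 2*G*(-14 + b) (x(b, G) = (-14 + b)*(2*G) = 2*G*(-14 + b))
L(E, M) = -9 + E (L(E, M) = E - 9 = -9 + E)
sqrt(L(x(-11, -12), -151) - 42268) = sqrt((-9 + 2*(-12)*(-14 - 11)) - 42268) = sqrt((-9 + 2*(-12)*(-25)) - 42268) = sqrt((-9 + 600) - 42268) = sqrt(591 - 42268) = sqrt(-41677) = I*sqrt(41677)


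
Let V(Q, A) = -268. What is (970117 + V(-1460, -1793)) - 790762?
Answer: 179087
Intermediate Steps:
(970117 + V(-1460, -1793)) - 790762 = (970117 - 268) - 790762 = 969849 - 790762 = 179087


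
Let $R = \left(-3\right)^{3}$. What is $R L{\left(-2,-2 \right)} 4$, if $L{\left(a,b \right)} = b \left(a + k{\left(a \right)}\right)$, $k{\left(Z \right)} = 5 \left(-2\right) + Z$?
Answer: $-3024$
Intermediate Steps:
$k{\left(Z \right)} = -10 + Z$
$L{\left(a,b \right)} = b \left(-10 + 2 a\right)$ ($L{\left(a,b \right)} = b \left(a + \left(-10 + a\right)\right) = b \left(-10 + 2 a\right)$)
$R = -27$
$R L{\left(-2,-2 \right)} 4 = - 27 \cdot 2 \left(-2\right) \left(-5 - 2\right) 4 = - 27 \cdot 2 \left(-2\right) \left(-7\right) 4 = \left(-27\right) 28 \cdot 4 = \left(-756\right) 4 = -3024$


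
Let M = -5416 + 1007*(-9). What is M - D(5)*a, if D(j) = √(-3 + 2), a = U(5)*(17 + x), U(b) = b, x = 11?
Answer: -14479 - 140*I ≈ -14479.0 - 140.0*I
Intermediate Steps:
a = 140 (a = 5*(17 + 11) = 5*28 = 140)
D(j) = I (D(j) = √(-1) = I)
M = -14479 (M = -5416 - 9063 = -14479)
M - D(5)*a = -14479 - I*140 = -14479 - 140*I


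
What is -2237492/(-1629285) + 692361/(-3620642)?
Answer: 6973104117979/5899057700970 ≈ 1.1821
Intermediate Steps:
-2237492/(-1629285) + 692361/(-3620642) = -2237492*(-1/1629285) + 692361*(-1/3620642) = 2237492/1629285 - 692361/3620642 = 6973104117979/5899057700970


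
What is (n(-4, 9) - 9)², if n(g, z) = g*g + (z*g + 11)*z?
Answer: 47524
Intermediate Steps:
n(g, z) = g² + z*(11 + g*z) (n(g, z) = g² + (g*z + 11)*z = g² + (11 + g*z)*z = g² + z*(11 + g*z))
(n(-4, 9) - 9)² = (((-4)² + 11*9 - 4*9²) - 9)² = ((16 + 99 - 4*81) - 9)² = ((16 + 99 - 324) - 9)² = (-209 - 9)² = (-218)² = 47524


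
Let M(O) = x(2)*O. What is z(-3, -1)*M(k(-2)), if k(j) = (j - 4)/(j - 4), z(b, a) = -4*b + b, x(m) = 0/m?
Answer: 0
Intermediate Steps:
x(m) = 0
z(b, a) = -3*b
k(j) = 1 (k(j) = (-4 + j)/(-4 + j) = 1)
M(O) = 0 (M(O) = 0*O = 0)
z(-3, -1)*M(k(-2)) = -3*(-3)*0 = 9*0 = 0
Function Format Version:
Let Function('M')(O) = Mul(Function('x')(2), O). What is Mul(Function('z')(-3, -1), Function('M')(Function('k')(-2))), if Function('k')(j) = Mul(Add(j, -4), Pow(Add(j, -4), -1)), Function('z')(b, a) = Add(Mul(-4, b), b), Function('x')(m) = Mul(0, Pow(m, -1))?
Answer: 0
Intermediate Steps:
Function('x')(m) = 0
Function('z')(b, a) = Mul(-3, b)
Function('k')(j) = 1 (Function('k')(j) = Mul(Add(-4, j), Pow(Add(-4, j), -1)) = 1)
Function('M')(O) = 0 (Function('M')(O) = Mul(0, O) = 0)
Mul(Function('z')(-3, -1), Function('M')(Function('k')(-2))) = Mul(Mul(-3, -3), 0) = Mul(9, 0) = 0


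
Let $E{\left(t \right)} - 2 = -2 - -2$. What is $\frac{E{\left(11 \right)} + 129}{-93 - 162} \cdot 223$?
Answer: $- \frac{29213}{255} \approx -114.56$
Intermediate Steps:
$E{\left(t \right)} = 2$ ($E{\left(t \right)} = 2 - 0 = 2 + \left(-2 + 2\right) = 2 + 0 = 2$)
$\frac{E{\left(11 \right)} + 129}{-93 - 162} \cdot 223 = \frac{2 + 129}{-93 - 162} \cdot 223 = \frac{131}{-255} \cdot 223 = 131 \left(- \frac{1}{255}\right) 223 = \left(- \frac{131}{255}\right) 223 = - \frac{29213}{255}$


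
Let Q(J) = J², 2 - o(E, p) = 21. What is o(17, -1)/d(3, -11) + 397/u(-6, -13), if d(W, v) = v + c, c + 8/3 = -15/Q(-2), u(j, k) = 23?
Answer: 4643/253 ≈ 18.352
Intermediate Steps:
o(E, p) = -19 (o(E, p) = 2 - 1*21 = 2 - 21 = -19)
c = -77/12 (c = -8/3 - 15/((-2)²) = -8/3 - 15/4 = -77/12 ≈ -6.4167)
d(W, v) = -77/12 + v (d(W, v) = v - 77/12 = -77/12 + v)
o(17, -1)/d(3, -11) + 397/u(-6, -13) = -19/(-77/12 - 11) + 397/23 = -19/(-209/12) + 397*(1/23) = -19*(-12/209) + 397/23 = 12/11 + 397/23 = 4643/253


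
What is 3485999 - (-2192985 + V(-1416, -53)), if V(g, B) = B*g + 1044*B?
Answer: 5659268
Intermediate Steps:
V(g, B) = 1044*B + B*g
3485999 - (-2192985 + V(-1416, -53)) = 3485999 - (-2192985 - 53*(1044 - 1416)) = 3485999 - (-2192985 - 53*(-372)) = 3485999 - (-2192985 + 19716) = 3485999 - 1*(-2173269) = 3485999 + 2173269 = 5659268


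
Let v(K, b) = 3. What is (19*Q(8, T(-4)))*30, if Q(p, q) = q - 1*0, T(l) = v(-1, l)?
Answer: 1710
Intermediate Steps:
T(l) = 3
Q(p, q) = q (Q(p, q) = q + 0 = q)
(19*Q(8, T(-4)))*30 = (19*3)*30 = 57*30 = 1710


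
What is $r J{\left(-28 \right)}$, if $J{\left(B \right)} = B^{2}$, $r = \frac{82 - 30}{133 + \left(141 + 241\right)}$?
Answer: $\frac{40768}{515} \approx 79.161$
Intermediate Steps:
$r = \frac{52}{515}$ ($r = \frac{52}{133 + 382} = \frac{52}{515} \approx 0.10097$)
$r J{\left(-28 \right)} = \frac{52 \left(-28\right)^{2}}{515} = \frac{52}{515} \cdot 784 = \frac{40768}{515}$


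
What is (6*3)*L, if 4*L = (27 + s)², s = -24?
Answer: 81/2 ≈ 40.500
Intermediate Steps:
L = 9/4 (L = (27 - 24)²/4 = (¼)*3² = (¼)*9 = 9/4 ≈ 2.2500)
(6*3)*L = (6*3)*(9/4) = 18*(9/4) = 81/2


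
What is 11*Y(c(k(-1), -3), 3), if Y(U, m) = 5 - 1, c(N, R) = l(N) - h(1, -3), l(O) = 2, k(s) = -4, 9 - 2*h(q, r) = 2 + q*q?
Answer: 44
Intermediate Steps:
h(q, r) = 7/2 - q²/2 (h(q, r) = 9/2 - (2 + q*q)/2 = 9/2 - (2 + q²)/2 = 9/2 + (-1 - q²/2) = 7/2 - q²/2)
c(N, R) = -1 (c(N, R) = 2 - (7/2 - ½*1²) = 2 - (7/2 - ½*1) = 2 - (7/2 - ½) = 2 - 1*3 = 2 - 3 = -1)
Y(U, m) = 4
11*Y(c(k(-1), -3), 3) = 11*4 = 44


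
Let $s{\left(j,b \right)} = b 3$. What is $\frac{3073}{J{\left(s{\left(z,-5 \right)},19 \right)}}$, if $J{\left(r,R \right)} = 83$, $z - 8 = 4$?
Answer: $\frac{3073}{83} \approx 37.024$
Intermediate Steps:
$z = 12$ ($z = 8 + 4 = 12$)
$s{\left(j,b \right)} = 3 b$
$\frac{3073}{J{\left(s{\left(z,-5 \right)},19 \right)}} = \frac{3073}{83}$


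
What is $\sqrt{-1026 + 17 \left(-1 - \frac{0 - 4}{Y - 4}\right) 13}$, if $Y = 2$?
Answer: $i \sqrt{1689} \approx 41.097 i$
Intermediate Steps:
$\sqrt{-1026 + 17 \left(-1 - \frac{0 - 4}{Y - 4}\right) 13} = \sqrt{-1026 + 17 \left(-1 - \frac{0 - 4}{2 - 4}\right) 13} = \sqrt{-1026 + 17 \left(-1 - - \frac{4}{-2}\right) 13} = \sqrt{-1026 + 17 \left(-1 - \left(-4\right) \left(- \frac{1}{2}\right)\right) 13} = \sqrt{-1026 + 17 \left(-1 - 2\right) 13} = \sqrt{-1026 + 17 \left(-3\right) 13} = \sqrt{-1026 - 663} = \sqrt{-1689} = i \sqrt{1689}$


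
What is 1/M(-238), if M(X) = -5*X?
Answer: 1/1190 ≈ 0.00084034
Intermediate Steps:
1/M(-238) = 1/(-5*(-238)) = 1/1190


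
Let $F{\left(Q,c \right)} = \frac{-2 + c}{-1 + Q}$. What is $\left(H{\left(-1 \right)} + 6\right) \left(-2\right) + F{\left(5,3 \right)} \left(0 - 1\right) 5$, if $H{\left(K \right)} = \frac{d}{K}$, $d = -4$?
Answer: $- \frac{85}{4} \approx -21.25$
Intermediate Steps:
$F{\left(Q,c \right)} = \frac{-2 + c}{-1 + Q}$
$H{\left(K \right)} = - \frac{4}{K}$
$\left(H{\left(-1 \right)} + 6\right) \left(-2\right) + F{\left(5,3 \right)} \left(0 - 1\right) 5 = \left(- \frac{4}{-1} + 6\right) \left(-2\right) + \frac{-2 + 3}{-1 + 5} \left(0 - 1\right) 5 = \left(\left(-4\right) \left(-1\right) + 6\right) \left(-2\right) + \frac{1}{4} \cdot 1 \left(\left(-1\right) 5\right) = \left(4 + 6\right) \left(-2\right) + \frac{1}{4} \cdot 1 \left(-5\right) = 10 \left(-2\right) + \frac{1}{4} \left(-5\right) = -20 - \frac{5}{4} = - \frac{85}{4}$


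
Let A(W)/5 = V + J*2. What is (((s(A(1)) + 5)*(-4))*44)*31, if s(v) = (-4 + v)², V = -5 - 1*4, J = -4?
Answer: -43244256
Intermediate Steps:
V = -9 (V = -5 - 4 = -9)
A(W) = -85 (A(W) = 5*(-9 - 4*2) = 5*(-9 - 8) = 5*(-17) = -85)
(((s(A(1)) + 5)*(-4))*44)*31 = ((((-4 - 85)² + 5)*(-4))*44)*31 = ((((-89)² + 5)*(-4))*44)*31 = (((7921 + 5)*(-4))*44)*31 = ((7926*(-4))*44)*31 = -31704*44*31 = -1394976*31 = -43244256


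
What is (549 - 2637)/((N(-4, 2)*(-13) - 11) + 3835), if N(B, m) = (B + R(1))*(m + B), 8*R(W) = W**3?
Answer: -8352/14893 ≈ -0.56080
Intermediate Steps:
R(W) = W**3/8
N(B, m) = (1/8 + B)*(B + m) (N(B, m) = (B + (1/8)*1**3)*(m + B) = (B + (1/8)*1)*(B + m) = (B + 1/8)*(B + m) = (1/8 + B)*(B + m))
(549 - 2637)/((N(-4, 2)*(-13) - 11) + 3835) = (549 - 2637)/((((-4)**2 + (1/8)*(-4) + (1/8)*2 - 4*2)*(-13) - 11) + 3835) = -2088/(((16 - 1/2 + 1/4 - 8)*(-13) - 11) + 3835) = -2088/(((31/4)*(-13) - 11) + 3835) = -2088/((-403/4 - 11) + 3835) = -2088/(-447/4 + 3835) = -2088/14893/4 = -2088*4/14893 = -8352/14893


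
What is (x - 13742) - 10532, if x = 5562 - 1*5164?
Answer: -23876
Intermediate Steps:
x = 398 (x = 5562 - 5164 = 398)
(x - 13742) - 10532 = (398 - 13742) - 10532 = -13344 - 10532 = -23876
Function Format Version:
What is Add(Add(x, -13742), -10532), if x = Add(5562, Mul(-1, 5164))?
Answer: -23876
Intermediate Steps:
x = 398 (x = Add(5562, -5164) = 398)
Add(Add(x, -13742), -10532) = Add(Add(398, -13742), -10532) = Add(-13344, -10532) = -23876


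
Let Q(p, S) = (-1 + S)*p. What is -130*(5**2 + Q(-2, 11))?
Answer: -650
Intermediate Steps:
Q(p, S) = p*(-1 + S)
-130*(5**2 + Q(-2, 11)) = -130*(5**2 - 2*(-1 + 11)) = -130*(25 - 2*10) = -130*(25 - 20) = -130*5 = -650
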